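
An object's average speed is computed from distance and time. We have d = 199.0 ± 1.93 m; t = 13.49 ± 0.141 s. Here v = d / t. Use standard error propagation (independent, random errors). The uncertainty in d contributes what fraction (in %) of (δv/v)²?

46.3%

(δv/v)² = (1·δd/d)² + (-1·δt/t)²
  d term: (1×0.00970)² = 9.41e-05
  t term: (-1×0.0105)² = 0.000109
Total = 0.000203. Share from d = 9.41e-05/0.000203 = 0.463.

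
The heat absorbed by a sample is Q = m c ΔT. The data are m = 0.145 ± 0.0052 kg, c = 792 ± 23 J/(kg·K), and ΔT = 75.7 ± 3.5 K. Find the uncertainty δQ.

For a monomial Q ∝ m, c, ΔT, fractional errors add in quadrature:
  (1·δm/m)² = (1×0.0359)² = 0.00129;  (1·δc/c)² = (1×0.0290)² = 0.000843;  (1·δΔT/ΔT)² = (1×0.0462)² = 0.00214
δQ/Q = √(0.00427) = 0.0653
Q = 8690 J, so δQ = 0.0653 × 8690 = 568 J.

568 J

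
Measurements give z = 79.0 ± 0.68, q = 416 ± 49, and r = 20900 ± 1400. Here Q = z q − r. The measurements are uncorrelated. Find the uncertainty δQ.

Let p = z·q = 32900. δp/p = √((1·δz/z)² + (1·δq/q)²) = √(7.41e-05 + 0.0139) = 0.118, so δp = 3880.
Q = p − r: δQ = √(δp² + δr²) = √(1.51e+07 + 1.96e+06) = 4130

4130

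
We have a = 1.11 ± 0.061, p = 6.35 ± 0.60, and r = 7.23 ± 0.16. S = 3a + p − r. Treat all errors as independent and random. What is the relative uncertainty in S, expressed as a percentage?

For a sum/difference, combine absolute errors in quadrature:
  (3·δa)² = 0.0335;  (δp)² = 0.360;  (δr)² = 0.0256
δS = √(0.419) = 0.647
S = 2.45, so δS/S = 0.647/2.45 = 0.264.

26.4%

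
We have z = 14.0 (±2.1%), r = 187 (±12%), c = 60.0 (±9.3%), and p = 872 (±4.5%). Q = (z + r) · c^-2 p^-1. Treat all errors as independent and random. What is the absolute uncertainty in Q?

Let u = z + r = 201. δu = √(δz² + δr²) = √(0.0864 + 504) = 22.4, so δu/u = 0.112.
Q is then a monomial in u, c, p:
δQ/Q = √((δu/u)² + (-2·δc/c)² + (-1·δp/p)²) = √(0.0125 + 0.0346 + 0.00203) = 0.222
Q = 6.4e-05, so δQ = 0.222 × 6.4e-05 = 1.42e-05.

1.42e-05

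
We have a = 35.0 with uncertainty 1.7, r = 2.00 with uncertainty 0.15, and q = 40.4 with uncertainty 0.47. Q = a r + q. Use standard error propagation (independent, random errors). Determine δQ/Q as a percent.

5.68%

Let p = a·r = 70.0. δp/p = √((1·δa/a)² + (1·δr/r)²) = √(0.00236 + 0.00562) = 0.0894, so δp = 6.25.
Q = p + q: δQ = √(δp² + δq²) = √(39.1 + 0.221) = 6.27
Q = 110, so δQ/Q = 6.27/110 = 0.0568.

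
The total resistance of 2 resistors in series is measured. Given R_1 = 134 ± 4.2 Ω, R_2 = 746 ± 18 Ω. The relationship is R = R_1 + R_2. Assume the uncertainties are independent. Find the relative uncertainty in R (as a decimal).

0.0210

R is a linear combination, so absolute uncertainties add in quadrature:
  (δR_1)² = 17.6;  (δR_2)² = 324
δR = √(342) = 18.5 Ω
R = 880 Ω, so δR/R = 18.5/880 = 0.0210.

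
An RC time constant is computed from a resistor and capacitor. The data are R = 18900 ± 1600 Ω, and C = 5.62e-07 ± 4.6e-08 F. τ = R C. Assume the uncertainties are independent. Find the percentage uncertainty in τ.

11.8%

For a monomial τ ∝ R, C, fractional errors add in quadrature:
  (1·δR/R)² = (1×0.0847)² = 0.00717;  (1·δC/C)² = (1×0.0819)² = 0.00670
δτ/τ = √(0.0139) = 0.118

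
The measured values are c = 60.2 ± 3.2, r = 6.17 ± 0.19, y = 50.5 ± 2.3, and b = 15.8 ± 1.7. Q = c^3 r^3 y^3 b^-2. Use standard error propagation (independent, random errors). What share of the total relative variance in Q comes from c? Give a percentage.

25.7%

(δQ/Q)² = (3·δc/c)² + (3·δr/r)² + (3·δy/y)² + (-2·δb/b)²
  c term: (3×0.0532)² = 0.0254
  r term: (3×0.0308)² = 0.00853
  y term: (3×0.0455)² = 0.0187
  b term: (-2×0.108)² = 0.0463
Total = 0.0989. Share from c = 0.0254/0.0989 = 0.257.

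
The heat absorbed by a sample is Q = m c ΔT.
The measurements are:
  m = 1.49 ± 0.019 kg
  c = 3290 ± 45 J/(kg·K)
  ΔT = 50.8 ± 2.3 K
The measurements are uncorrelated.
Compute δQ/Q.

0.0490

Each factor contributes (exponent × relative error)² to (δQ/Q)²:
  (1·δm/m)² = (1×0.0128)² = 0.000163;  (1·δc/c)² = (1×0.0137)² = 0.000187;  (1·δΔT/ΔT)² = (1×0.0453)² = 0.00205
δQ/Q = √(0.00240) = 0.0490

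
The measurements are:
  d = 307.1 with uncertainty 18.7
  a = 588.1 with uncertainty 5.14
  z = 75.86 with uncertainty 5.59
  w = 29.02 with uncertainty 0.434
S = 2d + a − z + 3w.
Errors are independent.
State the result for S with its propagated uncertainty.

1214 ± 38.2

Each term contributes (cᵢ δxᵢ)² to (δS)²:
  (2·δd)² = 1400;  (δa)² = 26.4;  (δz)² = 31.2;  (3·δw)² = 1.70
δS = √(1460) = 38.2
S = 1214.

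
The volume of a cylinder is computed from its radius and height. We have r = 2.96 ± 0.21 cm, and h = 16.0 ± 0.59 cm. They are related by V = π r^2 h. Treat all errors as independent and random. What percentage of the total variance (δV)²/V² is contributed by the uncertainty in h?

(δV/V)² = (2·δr/r)² + (1·δh/h)²
  r term: (2×0.0709)² = 0.0201
  h term: (1×0.0369)² = 0.00136
Total = 0.0215. Share from h = 0.00136/0.0215 = 0.0633.

6.33%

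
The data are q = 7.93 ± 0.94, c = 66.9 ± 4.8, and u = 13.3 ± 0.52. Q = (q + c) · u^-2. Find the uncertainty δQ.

0.0431

Let w = q + c = 74.8. δw = √(δq² + δc²) = √(0.884 + 23.0) = 4.89, so δw/w = 0.0654.
Q is then a monomial in w, u:
δQ/Q = √((δw/w)² + (-2·δu/u)²) = √(0.00427 + 0.00611) = 0.102
Q = 0.423, so δQ = 0.102 × 0.423 = 0.0431.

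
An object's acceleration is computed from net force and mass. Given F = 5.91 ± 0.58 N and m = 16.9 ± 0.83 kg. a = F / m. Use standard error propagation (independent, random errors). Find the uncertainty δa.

0.0384 m/s^2

a is a product of powers, so relative uncertainties combine in quadrature:
  (1·δF/F)² = (1×0.0981)² = 0.00963;  (-1·δm/m)² = (-1×0.0491)² = 0.00241
δa/a = √(0.0120) = 0.110
a = 0.350 m/s^2, so δa = 0.110 × 0.350 = 0.0384 m/s^2.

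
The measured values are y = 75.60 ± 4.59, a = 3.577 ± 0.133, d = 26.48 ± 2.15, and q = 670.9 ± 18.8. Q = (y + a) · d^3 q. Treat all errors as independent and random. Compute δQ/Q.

0.252

Let u = y + a = 79.18. δu = √(δy² + δa²) = √(21.1 + 0.0177) = 4.59, so δu/u = 0.0580.
Q is then a monomial in u, d, q:
δQ/Q = √((δu/u)² + (3·δd/d)² + (1·δq/q)²) = √(0.00336 + 0.0593 + 0.000785) = 0.252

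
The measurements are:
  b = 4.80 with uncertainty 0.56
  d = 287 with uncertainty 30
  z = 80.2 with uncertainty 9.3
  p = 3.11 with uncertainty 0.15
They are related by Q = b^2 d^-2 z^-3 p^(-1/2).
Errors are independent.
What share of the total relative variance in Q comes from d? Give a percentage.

19.9%

(δQ/Q)² = (2·δb/b)² + (-2·δd/d)² + (-3·δz/z)² + (−½·δp/p)²
  b term: (2×0.117)² = 0.0544
  d term: (-2×0.105)² = 0.0437
  z term: (-3×0.116)² = 0.121
  p term: (-0.5×0.0482)² = 0.000582
Total = 0.220. Share from d = 0.0437/0.220 = 0.199.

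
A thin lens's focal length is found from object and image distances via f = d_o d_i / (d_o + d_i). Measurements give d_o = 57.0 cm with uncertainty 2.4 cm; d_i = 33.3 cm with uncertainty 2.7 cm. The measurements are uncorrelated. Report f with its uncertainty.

21.0 ± 1.12 cm

∂f/∂d_o = (d_i/(d_o+d_i))² = 0.136;  ∂f/∂d_i = (d_o/(d_o+d_i))² = 0.398
δf = √((∂f/∂d_o · δd_o)² + (∂f/∂d_i · δd_i)²) = √(0.107 + 1.16) = 1.12 cm
f = 21.0 cm.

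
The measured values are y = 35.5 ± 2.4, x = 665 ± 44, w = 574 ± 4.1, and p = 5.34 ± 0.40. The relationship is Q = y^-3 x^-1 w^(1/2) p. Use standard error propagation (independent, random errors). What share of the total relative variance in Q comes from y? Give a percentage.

(δQ/Q)² = (-3·δy/y)² + (-1·δx/x)² + (½·δw/w)² + (1·δp/p)²
  y term: (-3×0.0676)² = 0.0411
  x term: (-1×0.0662)² = 0.00438
  w term: (0.5×0.00714)² = 1.28e-05
  p term: (1×0.0749)² = 0.00561
Total = 0.0511. Share from y = 0.0411/0.0511 = 0.804.

80.4%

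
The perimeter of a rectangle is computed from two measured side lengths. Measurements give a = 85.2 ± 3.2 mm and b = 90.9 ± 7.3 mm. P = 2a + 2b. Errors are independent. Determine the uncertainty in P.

For a sum/difference, combine absolute errors in quadrature:
  (2·δa)² = 41.0;  (2·δb)² = 213
δP = √(254) = 15.9 mm

15.9 mm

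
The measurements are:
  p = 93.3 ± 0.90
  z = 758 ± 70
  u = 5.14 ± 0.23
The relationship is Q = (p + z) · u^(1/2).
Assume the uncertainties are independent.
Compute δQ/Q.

Let w = p + z = 851. δw = √(δp² + δz²) = √(0.810 + 4900) = 70.0, so δw/w = 0.0822.
Q is then a monomial in w, u:
δQ/Q = √((δw/w)² + (½·δu/u)²) = √(0.00676 + 0.000501) = 0.0852

0.0852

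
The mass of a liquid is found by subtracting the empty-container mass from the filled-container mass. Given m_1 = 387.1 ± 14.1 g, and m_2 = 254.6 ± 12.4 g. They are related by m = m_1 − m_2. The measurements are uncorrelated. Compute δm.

Each term contributes (cᵢ δxᵢ)² to (δm)²:
  (δm_1)² = 199;  (δm_2)² = 154
δm = √(353) = 18.8 g

18.8 g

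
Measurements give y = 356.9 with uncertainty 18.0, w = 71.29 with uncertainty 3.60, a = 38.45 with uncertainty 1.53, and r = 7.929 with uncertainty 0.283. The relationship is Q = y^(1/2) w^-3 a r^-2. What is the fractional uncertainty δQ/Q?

0.174

Relative error in a monomial: (δQ/Q)² = Σ (nᵢ · δxᵢ/xᵢ)².
  (½·δy/y)² = (0.5×0.0504)² = 0.000636;  (-3·δw/w)² = (-3×0.0505)² = 0.0230;  (1·δa/a)² = (1×0.0398)² = 0.00158;  (-2·δr/r)² = (-2×0.0357)² = 0.00510
δQ/Q = √(0.0303) = 0.174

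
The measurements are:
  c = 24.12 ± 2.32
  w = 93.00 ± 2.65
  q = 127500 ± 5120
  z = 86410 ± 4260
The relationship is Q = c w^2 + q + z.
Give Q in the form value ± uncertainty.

422500 ± 24300

Let p = c·w^2 = 208600. δp/p = √((1·δc/c)² + (2·δw/w)²) = √(0.00925 + 0.00325) = 0.112, so δp = 23300.
Q = p + q + z: δQ = √(δp² + δq² + δz²) = √(5.44e+08 + 2.62e+07 + 1.81e+07) = 24300
Q = 422500.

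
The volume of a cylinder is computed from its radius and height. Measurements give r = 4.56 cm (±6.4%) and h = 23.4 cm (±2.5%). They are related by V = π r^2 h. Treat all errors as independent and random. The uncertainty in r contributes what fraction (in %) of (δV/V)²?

96.3%

(δV/V)² = (2·δr/r)² + (1·δh/h)²
  r term: (2×0.0640)² = 0.0164
  h term: (1×0.0250)² = 0.000625
Total = 0.0170. Share from r = 0.0164/0.0170 = 0.963.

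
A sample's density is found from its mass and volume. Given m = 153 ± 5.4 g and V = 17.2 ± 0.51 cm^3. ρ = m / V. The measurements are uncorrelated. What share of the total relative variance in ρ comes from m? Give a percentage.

(δρ/ρ)² = (1·δm/m)² + (-1·δV/V)²
  m term: (1×0.0353)² = 0.00125
  V term: (-1×0.0297)² = 0.000879
Total = 0.00212. Share from m = 0.00125/0.00212 = 0.586.

58.6%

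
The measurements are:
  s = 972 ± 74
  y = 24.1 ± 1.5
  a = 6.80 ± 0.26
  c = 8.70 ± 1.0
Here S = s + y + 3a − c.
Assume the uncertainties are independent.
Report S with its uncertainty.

Each term contributes (cᵢ δxᵢ)² to (δS)²:
  (δs)² = 5480;  (δy)² = 2.25;  (3·δa)² = 0.608;  (δc)² = 1.00
δS = √(5480) = 74.0
S = 1010.

1010 ± 74.0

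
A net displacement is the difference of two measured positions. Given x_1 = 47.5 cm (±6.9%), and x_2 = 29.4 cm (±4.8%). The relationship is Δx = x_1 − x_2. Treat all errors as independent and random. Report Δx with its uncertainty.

Sums and differences: (δΔx)² = Σ (cᵢ δxᵢ)².
  (δx_1)² = 10.7;  (δx_2)² = 1.99
δΔx = √(12.7) = 3.57 cm
Δx = 18.1 cm.

18.1 ± 3.57 cm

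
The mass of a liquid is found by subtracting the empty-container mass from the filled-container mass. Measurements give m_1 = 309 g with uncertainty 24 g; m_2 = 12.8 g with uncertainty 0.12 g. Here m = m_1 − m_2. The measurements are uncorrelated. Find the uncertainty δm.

24.0 g

Sums and differences: (δm)² = Σ (cᵢ δxᵢ)².
  (δm_1)² = 576;  (δm_2)² = 0.0144
δm = √(576) = 24.0 g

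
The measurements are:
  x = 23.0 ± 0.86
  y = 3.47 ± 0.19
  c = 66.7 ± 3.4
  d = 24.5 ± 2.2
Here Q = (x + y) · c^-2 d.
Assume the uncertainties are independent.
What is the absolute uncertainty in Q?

Let u = x + y = 26.5. δu = √(δx² + δy²) = √(0.740 + 0.0361) = 0.881, so δu/u = 0.0333.
Q is then a monomial in u, c, d:
δQ/Q = √((δu/u)² + (-2·δc/c)² + (1·δd/d)²) = √(0.00111 + 0.0104 + 0.00806) = 0.140
Q = 0.146, so δQ = 0.140 × 0.146 = 0.0204.

0.0204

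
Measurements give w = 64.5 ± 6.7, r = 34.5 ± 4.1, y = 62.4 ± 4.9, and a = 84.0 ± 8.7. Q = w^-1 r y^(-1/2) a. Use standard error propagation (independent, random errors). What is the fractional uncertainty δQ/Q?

0.193

Relative error in a monomial: (δQ/Q)² = Σ (nᵢ · δxᵢ/xᵢ)².
  (-1·δw/w)² = (-1×0.104)² = 0.0108;  (1·δr/r)² = (1×0.119)² = 0.0141;  (−½·δy/y)² = (-0.5×0.0785)² = 0.00154;  (1·δa/a)² = (1×0.104)² = 0.0107
δQ/Q = √(0.0372) = 0.193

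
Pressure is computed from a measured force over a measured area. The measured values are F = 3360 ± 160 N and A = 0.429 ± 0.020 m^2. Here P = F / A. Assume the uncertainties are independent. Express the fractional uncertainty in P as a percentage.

For a monomial P ∝ F, A^-1, fractional errors add in quadrature:
  (1·δF/F)² = (1×0.0476)² = 0.00227;  (-1·δA/A)² = (-1×0.0466)² = 0.00217
δP/P = √(0.00444) = 0.0666

6.66%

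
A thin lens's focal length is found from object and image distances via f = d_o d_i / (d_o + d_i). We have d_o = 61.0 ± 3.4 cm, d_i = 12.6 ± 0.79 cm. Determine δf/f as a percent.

5.28%

∂f/∂d_o = (d_i/(d_o+d_i))² = 0.0293;  ∂f/∂d_i = (d_o/(d_o+d_i))² = 0.687
δf = √((∂f/∂d_o · δd_o)² + (∂f/∂d_i · δd_i)²) = √(0.00993 + 0.294) = 0.552 cm
f = 10.4 cm, so δf/f = 0.552/10.4 = 0.0528.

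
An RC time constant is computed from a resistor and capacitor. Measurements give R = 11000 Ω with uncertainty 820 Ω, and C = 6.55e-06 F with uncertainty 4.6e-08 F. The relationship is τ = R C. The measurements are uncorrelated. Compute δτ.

Products/powers → add relative errors in quadrature, weighted by exponent:
  (1·δR/R)² = (1×0.0745)² = 0.00556;  (1·δC/C)² = (1×0.00702)² = 4.93e-05
δτ/τ = √(0.00561) = 0.0749
τ = 0.0721 s, so δτ = 0.0749 × 0.0721 = 0.00539 s.

0.00539 s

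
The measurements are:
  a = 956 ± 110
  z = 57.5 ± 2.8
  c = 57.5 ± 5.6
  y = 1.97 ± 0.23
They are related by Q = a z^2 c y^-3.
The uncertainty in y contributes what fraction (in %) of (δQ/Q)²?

79.2%

(δQ/Q)² = (1·δa/a)² + (2·δz/z)² + (1·δc/c)² + (-3·δy/y)²
  a term: (1×0.115)² = 0.0132
  z term: (2×0.0487)² = 0.00949
  c term: (1×0.0974)² = 0.00949
  y term: (-3×0.117)² = 0.123
Total = 0.155. Share from y = 0.123/0.155 = 0.792.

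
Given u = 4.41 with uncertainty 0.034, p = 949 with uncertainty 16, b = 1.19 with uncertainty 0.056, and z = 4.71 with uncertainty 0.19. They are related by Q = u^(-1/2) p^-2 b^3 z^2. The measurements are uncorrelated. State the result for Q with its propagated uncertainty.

Relative error in a monomial: (δQ/Q)² = Σ (nᵢ · δxᵢ/xᵢ)².
  (−½·δu/u)² = (-0.5×0.00771)² = 1.49e-05;  (-2·δp/p)² = (-2×0.0169)² = 0.00114;  (3·δb/b)² = (3×0.0471)² = 0.0199;  (2·δz/z)² = (2×0.0403)² = 0.00651
δQ/Q = √(0.0276) = 0.166
Q = 1.98e-05, so δQ = 0.166 × 1.98e-05 = 3.28e-06.

(1.98 ± 0.328) × 10^-5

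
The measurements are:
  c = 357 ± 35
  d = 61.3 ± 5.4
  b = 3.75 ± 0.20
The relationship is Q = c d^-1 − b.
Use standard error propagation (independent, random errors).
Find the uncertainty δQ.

Let p = c·d^-1 = 5.82. δp/p = √((1·δc/c)² + (-1·δd/d)²) = √(0.00961 + 0.00776) = 0.132, so δp = 0.768.
Q = p − b: δQ = √(δp² + δb²) = √(0.589 + 0.0400) = 0.793

0.793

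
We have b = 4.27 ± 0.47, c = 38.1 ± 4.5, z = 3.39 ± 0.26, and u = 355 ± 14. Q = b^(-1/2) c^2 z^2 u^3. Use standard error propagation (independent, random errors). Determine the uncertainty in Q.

Each factor contributes (exponent × relative error)² to (δQ/Q)²:
  (−½·δb/b)² = (-0.5×0.110)² = 0.00303;  (2·δc/c)² = (2×0.118)² = 0.0558;  (2·δz/z)² = (2×0.0767)² = 0.0235;  (3·δu/u)² = (3×0.0394)² = 0.0140
δQ/Q = √(0.0964) = 0.310
Q = 3.61e+11, so δQ = 0.310 × 3.61e+11 = 1.12e+11.

1.12e+11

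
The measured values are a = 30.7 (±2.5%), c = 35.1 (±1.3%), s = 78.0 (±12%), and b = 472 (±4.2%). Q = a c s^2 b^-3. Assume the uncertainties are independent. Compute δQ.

0.0170

Since Q is a product/quotient, work with relative uncertainties:
  (1·δa/a)² = (1×0.0250)² = 0.000625;  (1·δc/c)² = (1×0.0130)² = 0.000169;  (2·δs/s)² = (2×0.120)² = 0.0576;  (-3·δb/b)² = (-3×0.0420)² = 0.0159
δQ/Q = √(0.0743) = 0.273
Q = 0.0623, so δQ = 0.273 × 0.0623 = 0.0170.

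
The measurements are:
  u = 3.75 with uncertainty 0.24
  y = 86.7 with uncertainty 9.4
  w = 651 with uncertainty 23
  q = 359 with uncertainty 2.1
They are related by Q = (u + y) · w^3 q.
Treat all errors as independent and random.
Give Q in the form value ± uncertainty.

Let h = u + y = 90.5. δh = √(δu² + δy²) = √(0.0576 + 88.4) = 9.40, so δh/h = 0.104.
Q is then a monomial in h, w, q:
δQ/Q = √((δh/h)² + (3·δw/w)² + (1·δq/q)²) = √(0.0108 + 0.0112 + 3.42e-05) = 0.149
Q = 8.96e+12, so δQ = 0.149 × 8.96e+12 = 1.33e+12.

(8.96 ± 1.33) × 10^12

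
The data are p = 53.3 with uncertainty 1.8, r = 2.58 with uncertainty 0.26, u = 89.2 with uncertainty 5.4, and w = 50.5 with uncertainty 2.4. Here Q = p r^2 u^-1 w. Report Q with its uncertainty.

201 ± 43.9

Relative error in a monomial: (δQ/Q)² = Σ (nᵢ · δxᵢ/xᵢ)².
  (1·δp/p)² = (1×0.0338)² = 0.00114;  (2·δr/r)² = (2×0.101)² = 0.0406;  (-1·δu/u)² = (-1×0.0605)² = 0.00366;  (1·δw/w)² = (1×0.0475)² = 0.00226
δQ/Q = √(0.0477) = 0.218
Q = 201, so δQ = 0.218 × 201 = 43.9.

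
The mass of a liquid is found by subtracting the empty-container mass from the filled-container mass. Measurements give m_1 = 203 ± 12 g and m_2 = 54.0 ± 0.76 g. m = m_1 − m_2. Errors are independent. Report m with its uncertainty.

For a sum/difference, combine absolute errors in quadrature:
  (δm_1)² = 144;  (δm_2)² = 0.578
δm = √(145) = 12.0 g
m = 149 g.

149 ± 12.0 g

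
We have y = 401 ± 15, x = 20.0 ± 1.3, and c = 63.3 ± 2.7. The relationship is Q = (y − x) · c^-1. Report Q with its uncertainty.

6.02 ± 0.350

Let u = y − x = 381. δu = √(δy² + δx²) = √(225 + 1.69) = 15.1, so δu/u = 0.0395.
Q is then a monomial in u, c:
δQ/Q = √((δu/u)² + (-1·δc/c)²) = √(0.00156 + 0.00182) = 0.0581
Q = 6.02, so δQ = 0.0581 × 6.02 = 0.350.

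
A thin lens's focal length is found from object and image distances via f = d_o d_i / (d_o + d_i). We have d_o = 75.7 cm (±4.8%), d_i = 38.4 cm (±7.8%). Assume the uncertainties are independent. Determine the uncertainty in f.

1.38 cm

∂f/∂d_o = (d_i/(d_o+d_i))² = 0.113;  ∂f/∂d_i = (d_o/(d_o+d_i))² = 0.440
δf = √((∂f/∂d_o · δd_o)² + (∂f/∂d_i · δd_i)²) = √(0.169 + 1.74) = 1.38 cm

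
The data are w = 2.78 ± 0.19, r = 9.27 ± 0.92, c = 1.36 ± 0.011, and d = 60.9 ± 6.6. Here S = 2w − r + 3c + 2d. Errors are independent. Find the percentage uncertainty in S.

10.8%

S is a linear combination, so absolute uncertainties add in quadrature:
  (2·δw)² = 0.144;  (δr)² = 0.846;  (3·δc)² = 0.00109;  (2·δd)² = 174
δS = √(175) = 13.2
S = 122, so δS/S = 13.2/122 = 0.108.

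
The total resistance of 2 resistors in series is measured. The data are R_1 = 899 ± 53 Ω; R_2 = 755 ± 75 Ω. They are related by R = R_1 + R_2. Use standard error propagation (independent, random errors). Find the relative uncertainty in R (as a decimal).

0.0555

For a sum/difference, combine absolute errors in quadrature:
  (δR_1)² = 2810;  (δR_2)² = 5620
δR = √(8430) = 91.8 Ω
R = 1650 Ω, so δR/R = 91.8/1650 = 0.0555.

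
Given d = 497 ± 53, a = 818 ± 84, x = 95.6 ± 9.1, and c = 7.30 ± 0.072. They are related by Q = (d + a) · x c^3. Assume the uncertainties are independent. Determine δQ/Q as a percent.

Let u = d + a = 1320. δu = √(δd² + δa²) = √(2810 + 7060) = 99.3, so δu/u = 0.0755.
Q is then a monomial in u, x, c:
δQ/Q = √((δu/u)² + (1·δx/x)² + (3·δc/c)²) = √(0.00570 + 0.00906 + 0.000876) = 0.125

12.5%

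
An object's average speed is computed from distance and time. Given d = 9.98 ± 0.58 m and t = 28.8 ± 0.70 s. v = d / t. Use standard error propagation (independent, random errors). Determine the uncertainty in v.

Since v is a product/quotient, work with relative uncertainties:
  (1·δd/d)² = (1×0.0581)² = 0.00338;  (-1·δt/t)² = (-1×0.0243)² = 0.000591
δv/v = √(0.00397) = 0.0630
v = 0.347 m/s, so δv = 0.0630 × 0.347 = 0.0218 m/s.

0.0218 m/s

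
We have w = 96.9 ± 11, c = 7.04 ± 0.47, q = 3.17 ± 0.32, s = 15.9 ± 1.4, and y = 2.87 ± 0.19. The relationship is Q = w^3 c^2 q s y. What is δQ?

2.58e+09

Q is a product of powers, so relative uncertainties combine in quadrature:
  (3·δw/w)² = (3×0.114)² = 0.116;  (2·δc/c)² = (2×0.0668)² = 0.0178;  (1·δq/q)² = (1×0.101)² = 0.0102;  (1·δs/s)² = (1×0.0881)² = 0.00775;  (1·δy/y)² = (1×0.0662)² = 0.00438
δQ/Q = √(0.156) = 0.395
Q = 6.52e+09, so δQ = 0.395 × 6.52e+09 = 2.58e+09.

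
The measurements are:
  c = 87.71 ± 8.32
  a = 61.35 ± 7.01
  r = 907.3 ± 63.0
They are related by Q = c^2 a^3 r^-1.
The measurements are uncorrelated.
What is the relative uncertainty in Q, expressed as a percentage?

Each factor contributes (exponent × relative error)² to (δQ/Q)²:
  (2·δc/c)² = (2×0.0949)² = 0.0360;  (3·δa/a)² = (3×0.114)² = 0.118;  (-1·δr/r)² = (-1×0.0694)² = 0.00482
δQ/Q = √(0.158) = 0.398

39.8%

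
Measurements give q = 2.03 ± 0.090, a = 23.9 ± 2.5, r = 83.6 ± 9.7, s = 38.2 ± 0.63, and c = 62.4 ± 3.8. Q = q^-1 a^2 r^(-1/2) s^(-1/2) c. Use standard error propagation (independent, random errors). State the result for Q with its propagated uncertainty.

311 ± 71.4

Each factor contributes (exponent × relative error)² to (δQ/Q)²:
  (-1·δq/q)² = (-1×0.0443)² = 0.00197;  (2·δa/a)² = (2×0.105)² = 0.0438;  (−½·δr/r)² = (-0.5×0.116)² = 0.00337;  (−½·δs/s)² = (-0.5×0.0165)² = 6.8e-05;  (1·δc/c)² = (1×0.0609)² = 0.00371
δQ/Q = √(0.0529) = 0.230
Q = 311, so δQ = 0.230 × 311 = 71.4.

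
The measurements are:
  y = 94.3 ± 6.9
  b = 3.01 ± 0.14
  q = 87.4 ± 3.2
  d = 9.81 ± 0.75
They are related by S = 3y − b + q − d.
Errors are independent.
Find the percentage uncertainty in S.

Sums and differences: (δS)² = Σ (cᵢ δxᵢ)².
  (3·δy)² = 428;  (δb)² = 0.0196;  (δq)² = 10.2;  (δd)² = 0.562
δS = √(439) = 21.0
S = 357, so δS/S = 21.0/357 = 0.0586.

5.86%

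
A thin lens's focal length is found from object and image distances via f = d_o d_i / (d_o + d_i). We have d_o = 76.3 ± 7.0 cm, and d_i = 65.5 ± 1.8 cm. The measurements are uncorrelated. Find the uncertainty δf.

∂f/∂d_o = (d_i/(d_o+d_i))² = 0.213;  ∂f/∂d_i = (d_o/(d_o+d_i))² = 0.290
δf = √((∂f/∂d_o · δd_o)² + (∂f/∂d_i · δd_i)²) = √(2.23 + 0.272) = 1.58 cm

1.58 cm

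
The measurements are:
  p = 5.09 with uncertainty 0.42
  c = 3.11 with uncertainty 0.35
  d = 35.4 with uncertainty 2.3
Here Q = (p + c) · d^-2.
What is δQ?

Let u = p + c = 8.20. δu = √(δp² + δc²) = √(0.176 + 0.122) = 0.547, so δu/u = 0.0667.
Q is then a monomial in u, d:
δQ/Q = √((δu/u)² + (-2·δd/d)²) = √(0.00445 + 0.0169) = 0.146
Q = 0.00654, so δQ = 0.146 × 0.00654 = 0.000956.

0.000956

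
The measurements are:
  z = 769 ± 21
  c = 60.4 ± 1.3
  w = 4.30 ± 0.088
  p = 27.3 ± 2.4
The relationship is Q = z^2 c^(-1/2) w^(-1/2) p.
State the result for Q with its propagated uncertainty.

(1.00 ± 0.105) × 10^6

Relative error in a monomial: (δQ/Q)² = Σ (nᵢ · δxᵢ/xᵢ)².
  (2·δz/z)² = (2×0.0273)² = 0.00298;  (−½·δc/c)² = (-0.5×0.0215)² = 0.000116;  (−½·δw/w)² = (-0.5×0.0205)² = 0.000105;  (1·δp/p)² = (1×0.0879)² = 0.00773
δQ/Q = √(0.0109) = 0.105
Q = 1e+06, so δQ = 0.105 × 1e+06 = 1.05e+05.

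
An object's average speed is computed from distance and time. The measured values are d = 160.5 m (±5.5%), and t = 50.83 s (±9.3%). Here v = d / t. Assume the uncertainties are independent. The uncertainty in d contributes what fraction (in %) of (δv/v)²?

25.9%

(δv/v)² = (1·δd/d)² + (-1·δt/t)²
  d term: (1×0.0550)² = 0.00302
  t term: (-1×0.0930)² = 0.00865
Total = 0.0117. Share from d = 0.00302/0.0117 = 0.259.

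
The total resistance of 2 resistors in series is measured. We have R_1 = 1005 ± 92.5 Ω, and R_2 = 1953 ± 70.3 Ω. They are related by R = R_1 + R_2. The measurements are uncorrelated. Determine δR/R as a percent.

3.93%

R is a linear combination, so absolute uncertainties add in quadrature:
  (δR_1)² = 8560;  (δR_2)² = 4940
δR = √(13500) = 116 Ω
R = 2958 Ω, so δR/R = 116/2958 = 0.0393.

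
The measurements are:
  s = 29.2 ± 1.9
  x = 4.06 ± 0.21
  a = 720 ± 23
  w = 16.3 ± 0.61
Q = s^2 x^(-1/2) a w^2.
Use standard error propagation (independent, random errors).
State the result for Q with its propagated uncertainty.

Q is a product of powers, so relative uncertainties combine in quadrature:
  (2·δs/s)² = (2×0.0651)² = 0.0169;  (−½·δx/x)² = (-0.5×0.0517)² = 0.000669;  (1·δa/a)² = (1×0.0319)² = 0.00102;  (2·δw/w)² = (2×0.0374)² = 0.00560
δQ/Q = √(0.0242) = 0.156
Q = 8.09e+07, so δQ = 0.156 × 8.09e+07 = 1.26e+07.

(8.09 ± 1.26) × 10^7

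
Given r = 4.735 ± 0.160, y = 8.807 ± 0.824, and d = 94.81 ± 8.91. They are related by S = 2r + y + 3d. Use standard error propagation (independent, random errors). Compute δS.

S is a linear combination, so absolute uncertainties add in quadrature:
  (2·δr)² = 0.102;  (δy)² = 0.679;  (3·δd)² = 714
δS = √(715) = 26.7

26.7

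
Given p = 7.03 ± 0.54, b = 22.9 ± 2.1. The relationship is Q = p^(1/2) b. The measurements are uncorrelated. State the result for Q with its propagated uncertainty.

60.7 ± 6.04

Relative error in a monomial: (δQ/Q)² = Σ (nᵢ · δxᵢ/xᵢ)².
  (½·δp/p)² = (0.5×0.0768)² = 0.00148;  (1·δb/b)² = (1×0.0917)² = 0.00841
δQ/Q = √(0.00988) = 0.0994
Q = 60.7, so δQ = 0.0994 × 60.7 = 6.04.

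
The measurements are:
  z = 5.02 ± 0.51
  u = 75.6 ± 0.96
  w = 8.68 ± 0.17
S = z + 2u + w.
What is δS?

1.99

Each term contributes (cᵢ δxᵢ)² to (δS)²:
  (δz)² = 0.260;  (2·δu)² = 3.69;  (δw)² = 0.0289
δS = √(3.98) = 1.99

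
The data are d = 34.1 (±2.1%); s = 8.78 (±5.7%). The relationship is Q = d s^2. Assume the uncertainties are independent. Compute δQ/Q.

0.116

Each factor contributes (exponent × relative error)² to (δQ/Q)²:
  (1·δd/d)² = (1×0.0210)² = 0.000441;  (2·δs/s)² = (2×0.0570)² = 0.0130
δQ/Q = √(0.0134) = 0.116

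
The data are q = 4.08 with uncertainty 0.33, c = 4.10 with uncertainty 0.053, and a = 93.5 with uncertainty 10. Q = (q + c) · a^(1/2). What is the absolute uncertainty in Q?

Let u = q + c = 8.18. δu = √(δq² + δc²) = √(0.109 + 0.00281) = 0.334, so δu/u = 0.0409.
Q is then a monomial in u, a:
δQ/Q = √((δu/u)² + (½·δa/a)²) = √(0.00167 + 0.00286) = 0.0673
Q = 79.1, so δQ = 0.0673 × 79.1 = 5.32.

5.32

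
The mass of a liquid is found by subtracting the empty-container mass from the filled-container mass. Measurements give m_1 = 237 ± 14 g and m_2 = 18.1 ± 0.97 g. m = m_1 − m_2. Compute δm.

Each term contributes (cᵢ δxᵢ)² to (δm)²:
  (δm_1)² = 196;  (δm_2)² = 0.941
δm = √(197) = 14.0 g

14.0 g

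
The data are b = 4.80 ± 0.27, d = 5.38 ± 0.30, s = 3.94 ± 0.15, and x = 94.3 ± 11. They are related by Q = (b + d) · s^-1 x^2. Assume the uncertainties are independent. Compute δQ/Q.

Let u = b + d = 10.2. δu = √(δb² + δd²) = √(0.0729 + 0.0900) = 0.404, so δu/u = 0.0396.
Q is then a monomial in u, s, x:
δQ/Q = √((δu/u)² + (-1·δs/s)² + (2·δx/x)²) = √(0.00157 + 0.00145 + 0.0544) = 0.240

0.240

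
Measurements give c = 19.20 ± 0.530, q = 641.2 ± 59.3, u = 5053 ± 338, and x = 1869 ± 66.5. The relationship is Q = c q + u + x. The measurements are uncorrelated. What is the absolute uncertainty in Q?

Let p = c·q = 12310. δp/p = √((1·δc/c)² + (1·δq/q)²) = √(0.000762 + 0.00855) = 0.0965, so δp = 1190.
Q = p + u + x: δQ = √(δp² + δu² + δx²) = √(1.41e+06 + 1.14e+05 + 4420) = 1240

1240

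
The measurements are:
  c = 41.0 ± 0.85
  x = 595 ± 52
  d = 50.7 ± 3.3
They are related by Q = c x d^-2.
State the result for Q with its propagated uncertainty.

For a monomial Q ∝ c, x, d^-2, fractional errors add in quadrature:
  (1·δc/c)² = (1×0.0207)² = 0.000430;  (1·δx/x)² = (1×0.0874)² = 0.00764;  (-2·δd/d)² = (-2×0.0651)² = 0.0169
δQ/Q = √(0.0250) = 0.158
Q = 9.49, so δQ = 0.158 × 9.49 = 1.50.

9.49 ± 1.50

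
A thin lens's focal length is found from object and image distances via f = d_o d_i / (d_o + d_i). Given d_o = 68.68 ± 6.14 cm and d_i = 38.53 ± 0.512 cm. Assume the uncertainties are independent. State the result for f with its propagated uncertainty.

24.68 ± 0.820 cm

∂f/∂d_o = (d_i/(d_o+d_i))² = 0.129;  ∂f/∂d_i = (d_o/(d_o+d_i))² = 0.410
δf = √((∂f/∂d_o · δd_o)² + (∂f/∂d_i · δd_i)²) = √(0.629 + 0.0441) = 0.820 cm
f = 24.68 cm.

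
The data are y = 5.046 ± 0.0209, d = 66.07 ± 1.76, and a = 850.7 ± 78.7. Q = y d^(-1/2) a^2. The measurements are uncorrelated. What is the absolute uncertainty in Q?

Q is a product of powers, so relative uncertainties combine in quadrature:
  (1·δy/y)² = (1×0.00414)² = 1.72e-05;  (−½·δd/d)² = (-0.5×0.0266)² = 0.000177;  (2·δa/a)² = (2×0.0925)² = 0.0342
δQ/Q = √(0.0344) = 0.186
Q = 449300, so δQ = 0.186 × 449300 = 83400.

83400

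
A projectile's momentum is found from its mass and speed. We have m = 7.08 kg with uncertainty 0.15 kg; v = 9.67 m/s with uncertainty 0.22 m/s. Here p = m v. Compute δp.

2.13 kg·m/s

Each factor contributes (exponent × relative error)² to (δp/p)²:
  (1·δm/m)² = (1×0.0212)² = 0.000449;  (1·δv/v)² = (1×0.0228)² = 0.000518
δp/p = √(0.000966) = 0.0311
p = 68.5 kg·m/s, so δp = 0.0311 × 68.5 = 2.13 kg·m/s.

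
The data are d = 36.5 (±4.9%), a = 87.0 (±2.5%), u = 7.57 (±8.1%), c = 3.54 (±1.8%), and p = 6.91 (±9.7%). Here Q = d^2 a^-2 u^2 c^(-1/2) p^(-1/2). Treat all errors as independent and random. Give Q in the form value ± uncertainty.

2.04 ± 0.412

Q is a product of powers, so relative uncertainties combine in quadrature:
  (2·δd/d)² = (2×0.0490)² = 0.00960;  (-2·δa/a)² = (-2×0.0250)² = 0.00250;  (2·δu/u)² = (2×0.0810)² = 0.0262;  (−½·δc/c)² = (-0.5×0.0180)² = 8.1e-05;  (−½·δp/p)² = (-0.5×0.0970)² = 0.00235
δQ/Q = √(0.0408) = 0.202
Q = 2.04, so δQ = 0.202 × 2.04 = 0.412.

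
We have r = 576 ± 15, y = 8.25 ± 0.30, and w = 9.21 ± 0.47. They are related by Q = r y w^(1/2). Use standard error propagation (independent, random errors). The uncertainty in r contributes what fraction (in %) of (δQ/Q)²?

(δQ/Q)² = (1·δr/r)² + (1·δy/y)² + (½·δw/w)²
  r term: (1×0.0260)² = 0.000678
  y term: (1×0.0364)² = 0.00132
  w term: (0.5×0.0510)² = 0.000651
Total = 0.00265. Share from r = 0.000678/0.00265 = 0.256.

25.6%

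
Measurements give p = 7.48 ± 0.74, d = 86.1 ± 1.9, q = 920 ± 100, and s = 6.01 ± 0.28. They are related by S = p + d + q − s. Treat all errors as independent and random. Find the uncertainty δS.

Sums and differences: (δS)² = Σ (cᵢ δxᵢ)².
  (δp)² = 0.548;  (δd)² = 3.61;  (δq)² = 10000;  (δs)² = 0.0784
δS = √(10000) = 100

100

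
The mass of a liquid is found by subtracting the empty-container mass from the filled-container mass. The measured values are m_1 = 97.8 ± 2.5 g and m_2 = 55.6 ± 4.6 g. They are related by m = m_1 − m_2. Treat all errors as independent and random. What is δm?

Each term contributes (cᵢ δxᵢ)² to (δm)²:
  (δm_1)² = 6.25;  (δm_2)² = 21.2
δm = √(27.4) = 5.24 g

5.24 g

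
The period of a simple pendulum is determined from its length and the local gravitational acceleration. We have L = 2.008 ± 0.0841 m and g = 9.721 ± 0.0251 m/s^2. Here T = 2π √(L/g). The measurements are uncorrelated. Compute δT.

0.0599 s

Since T is a product/quotient, work with relative uncertainties:
  (½·δL/L)² = (0.5×0.0419)² = 0.000439;  (−½·δg/g)² = (-0.5×0.00258)² = 1.67e-06
δT/T = √(0.000440) = 0.0210
T = 2.856 s, so δT = 0.0210 × 2.856 = 0.0599 s.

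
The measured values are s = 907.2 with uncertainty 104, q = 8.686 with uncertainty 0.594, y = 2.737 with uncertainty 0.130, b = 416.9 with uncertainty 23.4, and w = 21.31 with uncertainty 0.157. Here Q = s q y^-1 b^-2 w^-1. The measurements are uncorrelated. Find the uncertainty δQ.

Products/powers → add relative errors in quadrature, weighted by exponent:
  (1·δs/s)² = (1×0.115)² = 0.0131;  (1·δq/q)² = (1×0.0684)² = 0.00468;  (-1·δy/y)² = (-1×0.0475)² = 0.00226;  (-2·δb/b)² = (-2×0.0561)² = 0.0126;  (-1·δw/w)² = (-1×0.00737)² = 5.43e-05
δQ/Q = √(0.0327) = 0.181
Q = 0.0007773, so δQ = 0.181 × 0.0007773 = 0.000141.

0.000141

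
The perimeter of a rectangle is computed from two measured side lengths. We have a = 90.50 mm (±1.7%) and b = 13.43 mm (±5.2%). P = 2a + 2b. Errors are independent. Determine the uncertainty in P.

3.38 mm

P is a linear combination, so absolute uncertainties add in quadrature:
  (2·δa)² = 9.47;  (2·δb)² = 1.95
δP = √(11.4) = 3.38 mm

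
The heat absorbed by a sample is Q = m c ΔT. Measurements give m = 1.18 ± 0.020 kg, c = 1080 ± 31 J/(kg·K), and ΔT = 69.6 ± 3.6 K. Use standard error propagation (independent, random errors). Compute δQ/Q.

0.0615

For a monomial Q ∝ m, c, ΔT, fractional errors add in quadrature:
  (1·δm/m)² = (1×0.0169)² = 0.000287;  (1·δc/c)² = (1×0.0287)² = 0.000824;  (1·δΔT/ΔT)² = (1×0.0517)² = 0.00268
δQ/Q = √(0.00379) = 0.0615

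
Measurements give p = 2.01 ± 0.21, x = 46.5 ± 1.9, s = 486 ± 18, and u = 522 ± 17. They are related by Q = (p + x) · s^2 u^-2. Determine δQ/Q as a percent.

10.6%

Let w = p + x = 48.5. δw = √(δp² + δx²) = √(0.0441 + 3.61) = 1.91, so δw/w = 0.0394.
Q is then a monomial in w, s, u:
δQ/Q = √((δw/w)² + (2·δs/s)² + (-2·δu/u)²) = √(0.00155 + 0.00549 + 0.00424) = 0.106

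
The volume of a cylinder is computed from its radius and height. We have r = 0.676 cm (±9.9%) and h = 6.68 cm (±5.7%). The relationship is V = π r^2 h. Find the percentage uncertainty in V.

20.6%

Since V is a product/quotient, work with relative uncertainties:
  (2·δr/r)² = (2×0.0990)² = 0.0392;  (1·δh/h)² = (1×0.0570)² = 0.00325
δV/V = √(0.0425) = 0.206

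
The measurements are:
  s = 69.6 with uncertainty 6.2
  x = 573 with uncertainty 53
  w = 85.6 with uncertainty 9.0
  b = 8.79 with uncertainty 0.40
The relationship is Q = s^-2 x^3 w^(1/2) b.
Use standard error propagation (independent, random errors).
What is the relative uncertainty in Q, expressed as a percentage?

Each factor contributes (exponent × relative error)² to (δQ/Q)²:
  (-2·δs/s)² = (-2×0.0891)² = 0.0317;  (3·δx/x)² = (3×0.0925)² = 0.0770;  (½·δw/w)² = (0.5×0.105)² = 0.00276;  (1·δb/b)² = (1×0.0455)² = 0.00207
δQ/Q = √(0.114) = 0.337

33.7%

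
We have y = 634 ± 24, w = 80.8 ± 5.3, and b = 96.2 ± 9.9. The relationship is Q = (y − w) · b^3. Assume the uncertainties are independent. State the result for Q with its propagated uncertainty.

Let u = y − w = 553. δu = √(δy² + δw²) = √(576 + 28.1) = 24.6, so δu/u = 0.0444.
Q is then a monomial in u, b:
δQ/Q = √((δu/u)² + (3·δb/b)²) = √(0.00197 + 0.0953) = 0.312
Q = 4.93e+08, so δQ = 0.312 × 4.93e+08 = 1.54e+08.

(4.93 ± 1.54) × 10^8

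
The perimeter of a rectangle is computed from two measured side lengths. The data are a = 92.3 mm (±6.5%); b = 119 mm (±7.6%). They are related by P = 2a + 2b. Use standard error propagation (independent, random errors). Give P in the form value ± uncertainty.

423 ± 21.7 mm

For a sum/difference, combine absolute errors in quadrature:
  (2·δa)² = 144;  (2·δb)² = 327
δP = √(471) = 21.7 mm
P = 423 mm.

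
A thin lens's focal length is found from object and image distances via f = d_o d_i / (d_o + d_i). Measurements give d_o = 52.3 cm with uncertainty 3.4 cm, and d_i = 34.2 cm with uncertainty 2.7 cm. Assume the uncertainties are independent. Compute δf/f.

0.0542

∂f/∂d_o = (d_i/(d_o+d_i))² = 0.156;  ∂f/∂d_i = (d_o/(d_o+d_i))² = 0.366
δf = √((∂f/∂d_o · δd_o)² + (∂f/∂d_i · δd_i)²) = √(0.282 + 0.974) = 1.12 cm
f = 20.7 cm, so δf/f = 1.12/20.7 = 0.0542.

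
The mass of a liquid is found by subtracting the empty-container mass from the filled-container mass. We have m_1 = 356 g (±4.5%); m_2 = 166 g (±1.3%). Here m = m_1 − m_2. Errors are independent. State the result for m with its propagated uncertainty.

190 ± 16.2 g

For a sum/difference, combine absolute errors in quadrature:
  (δm_1)² = 257;  (δm_2)² = 4.66
δm = √(261) = 16.2 g
m = 190 g.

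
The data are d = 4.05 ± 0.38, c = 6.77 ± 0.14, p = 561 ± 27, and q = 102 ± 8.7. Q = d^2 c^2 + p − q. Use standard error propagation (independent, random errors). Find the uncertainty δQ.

147

Let w = d^2·c^2 = 752. δw/w = √((2·δd/d)² + (2·δc/c)²) = √(0.0352 + 0.00171) = 0.192, so δw = 144.
Q = w + p − q: δQ = √(δw² + δp² + δq²) = √(20900 + 729 + 75.7) = 147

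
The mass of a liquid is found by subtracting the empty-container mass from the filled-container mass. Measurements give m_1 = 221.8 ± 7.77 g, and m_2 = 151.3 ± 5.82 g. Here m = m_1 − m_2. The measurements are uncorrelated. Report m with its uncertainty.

Sums and differences: (δm)² = Σ (cᵢ δxᵢ)².
  (δm_1)² = 60.4;  (δm_2)² = 33.9
δm = √(94.2) = 9.71 g
m = 70.50 g.

70.50 ± 9.71 g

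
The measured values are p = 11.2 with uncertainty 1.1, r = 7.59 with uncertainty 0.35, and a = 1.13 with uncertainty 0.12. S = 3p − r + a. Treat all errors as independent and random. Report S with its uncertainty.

S is a linear combination, so absolute uncertainties add in quadrature:
  (3·δp)² = 10.9;  (δr)² = 0.122;  (δa)² = 0.0144
δS = √(11.0) = 3.32
S = 27.1.

27.1 ± 3.32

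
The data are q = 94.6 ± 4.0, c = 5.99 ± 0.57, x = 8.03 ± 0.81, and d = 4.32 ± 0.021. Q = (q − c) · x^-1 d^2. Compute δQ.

Let u = q − c = 88.6. δu = √(δq² + δc²) = √(16.0 + 0.325) = 4.04, so δu/u = 0.0456.
Q is then a monomial in u, x, d:
δQ/Q = √((δu/u)² + (-1·δx/x)² + (2·δd/d)²) = √(0.00208 + 0.0102 + 9.45e-05) = 0.111
Q = 206, so δQ = 0.111 × 206 = 22.9.

22.9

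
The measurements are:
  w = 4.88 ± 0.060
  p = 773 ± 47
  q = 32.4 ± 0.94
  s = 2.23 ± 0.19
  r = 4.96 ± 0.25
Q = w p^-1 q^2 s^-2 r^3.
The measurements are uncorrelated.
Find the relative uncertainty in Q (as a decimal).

0.243

Since Q is a product/quotient, work with relative uncertainties:
  (1·δw/w)² = (1×0.0123)² = 0.000151;  (-1·δp/p)² = (-1×0.0608)² = 0.00370;  (2·δq/q)² = (2×0.0290)² = 0.00337;  (-2·δs/s)² = (-2×0.0852)² = 0.0290;  (3·δr/r)² = (3×0.0504)² = 0.0229
δQ/Q = √(0.0591) = 0.243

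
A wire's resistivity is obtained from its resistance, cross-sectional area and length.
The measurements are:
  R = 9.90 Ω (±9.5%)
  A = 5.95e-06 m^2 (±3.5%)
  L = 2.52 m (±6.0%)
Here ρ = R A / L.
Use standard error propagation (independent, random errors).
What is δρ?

ρ is a product of powers, so relative uncertainties combine in quadrature:
  (1·δR/R)² = (1×0.0950)² = 0.00903;  (1·δA/A)² = (1×0.0350)² = 0.00123;  (-1·δL/L)² = (-1×0.0600)² = 0.00360
δρ/ρ = √(0.0138) = 0.118
ρ = 2.34e-05 Ω·m, so δρ = 0.118 × 2.34e-05 = 2.75e-06 Ω·m.

2.75e-06 Ω·m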